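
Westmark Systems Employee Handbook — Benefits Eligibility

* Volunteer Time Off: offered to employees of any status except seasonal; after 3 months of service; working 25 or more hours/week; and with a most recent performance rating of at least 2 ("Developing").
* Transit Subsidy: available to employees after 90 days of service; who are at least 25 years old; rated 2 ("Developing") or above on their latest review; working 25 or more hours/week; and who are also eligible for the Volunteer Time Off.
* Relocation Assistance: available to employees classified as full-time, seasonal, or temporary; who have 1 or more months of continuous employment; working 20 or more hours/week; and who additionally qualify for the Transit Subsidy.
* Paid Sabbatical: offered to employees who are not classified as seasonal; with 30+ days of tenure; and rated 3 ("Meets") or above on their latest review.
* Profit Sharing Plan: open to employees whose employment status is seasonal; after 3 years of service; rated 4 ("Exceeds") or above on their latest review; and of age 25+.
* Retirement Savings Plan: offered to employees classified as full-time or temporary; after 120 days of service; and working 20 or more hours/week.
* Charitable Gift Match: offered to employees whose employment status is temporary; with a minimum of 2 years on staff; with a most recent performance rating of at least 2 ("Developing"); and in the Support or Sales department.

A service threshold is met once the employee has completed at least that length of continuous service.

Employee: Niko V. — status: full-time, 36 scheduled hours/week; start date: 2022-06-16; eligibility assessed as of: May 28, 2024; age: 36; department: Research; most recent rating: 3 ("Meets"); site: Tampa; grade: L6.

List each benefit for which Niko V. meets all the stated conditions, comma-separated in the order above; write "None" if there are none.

Volunteer Time Off, Transit Subsidy, Relocation Assistance, Paid Sabbatical, Retirement Savings Plan

Service from 2022-06-16 to May 28, 2024: 712 days.
Volunteer Time Off — status full-time ✓ (not excluded); service 712 days ≥ 3 months (≈90 days) ✓; 36 hrs/wk ≥ 25 ✓; rating 3 ≥ 2 ✓ → eligible.
Transit Subsidy — service 712 days ≥ 90 days ✓; age 36 ≥ 25 ✓; rating 3 ≥ 2 ✓; 36 hrs/wk ≥ 25 ✓; eligible for Volunteer Time Off ✓ → eligible.
Relocation Assistance — status full-time ✓; service 712 days ≥ 1 month (≈30 days) ✓; 36 hrs/wk ≥ 20 ✓; eligible for Transit Subsidy ✓ → eligible.
Paid Sabbatical — status full-time ✓ (not excluded); service 712 days ≥ 30 days ✓; rating 3 ≥ 3 ✓ → eligible.
Profit Sharing Plan — status full-time ✗ (requires seasonal) → not eligible.
Retirement Savings Plan — status full-time ✓; service 712 days ≥ 120 days ✓; 36 hrs/wk ≥ 20 ✓ → eligible.
Charitable Gift Match — status full-time ✗ (requires temporary) → not eligible.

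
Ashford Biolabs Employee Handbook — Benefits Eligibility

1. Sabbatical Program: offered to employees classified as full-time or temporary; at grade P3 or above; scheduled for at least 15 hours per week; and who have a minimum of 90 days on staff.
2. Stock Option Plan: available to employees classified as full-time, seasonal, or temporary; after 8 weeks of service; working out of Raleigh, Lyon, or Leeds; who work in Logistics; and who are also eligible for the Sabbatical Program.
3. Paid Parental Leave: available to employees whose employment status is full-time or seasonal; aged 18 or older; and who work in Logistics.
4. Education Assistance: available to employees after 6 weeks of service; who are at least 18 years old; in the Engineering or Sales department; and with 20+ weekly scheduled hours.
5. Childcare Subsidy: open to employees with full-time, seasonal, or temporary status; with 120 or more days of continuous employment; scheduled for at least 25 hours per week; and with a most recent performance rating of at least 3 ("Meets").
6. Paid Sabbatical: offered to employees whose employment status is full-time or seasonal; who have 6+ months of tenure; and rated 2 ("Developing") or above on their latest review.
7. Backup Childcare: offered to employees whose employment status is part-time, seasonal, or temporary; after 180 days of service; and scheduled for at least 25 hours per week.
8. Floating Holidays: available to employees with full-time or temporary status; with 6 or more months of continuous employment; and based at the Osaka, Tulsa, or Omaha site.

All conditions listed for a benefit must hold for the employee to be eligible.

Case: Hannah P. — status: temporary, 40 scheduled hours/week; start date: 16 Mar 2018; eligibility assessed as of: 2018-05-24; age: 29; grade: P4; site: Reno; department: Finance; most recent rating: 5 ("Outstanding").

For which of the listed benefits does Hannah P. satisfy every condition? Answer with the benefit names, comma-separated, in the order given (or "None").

None

Service from 16 Mar 2018 to 2018-05-24: 69 days.
Sabbatical Program — status temporary ✓; grade P4 ≥ P3 ✓; 40 hrs/wk ≥ 15 ✓; service 69 days < 90 days ✗ → not eligible.
Stock Option Plan — status temporary ✓; service 69 days ≥ 8 weeks (≈56 days) ✓; site Reno ✗ (not Raleigh, Lyon, or Leeds) → not eligible.
Paid Parental Leave — status temporary ✗ (requires full-time or seasonal) → not eligible.
Education Assistance — service 69 days ≥ 6 weeks (≈42 days) ✓; age 29 ≥ 18 ✓; dept Finance ✗ → not eligible.
Childcare Subsidy — status temporary ✓; service 69 days < 120 days ✗ → not eligible.
Paid Sabbatical — status temporary ✗ (requires full-time or seasonal) → not eligible.
Backup Childcare — status temporary ✓; service 69 days < 180 days ✗ → not eligible.
Floating Holidays — status temporary ✓; service 69 days < 6 months (≈180 days) ✗ → not eligible.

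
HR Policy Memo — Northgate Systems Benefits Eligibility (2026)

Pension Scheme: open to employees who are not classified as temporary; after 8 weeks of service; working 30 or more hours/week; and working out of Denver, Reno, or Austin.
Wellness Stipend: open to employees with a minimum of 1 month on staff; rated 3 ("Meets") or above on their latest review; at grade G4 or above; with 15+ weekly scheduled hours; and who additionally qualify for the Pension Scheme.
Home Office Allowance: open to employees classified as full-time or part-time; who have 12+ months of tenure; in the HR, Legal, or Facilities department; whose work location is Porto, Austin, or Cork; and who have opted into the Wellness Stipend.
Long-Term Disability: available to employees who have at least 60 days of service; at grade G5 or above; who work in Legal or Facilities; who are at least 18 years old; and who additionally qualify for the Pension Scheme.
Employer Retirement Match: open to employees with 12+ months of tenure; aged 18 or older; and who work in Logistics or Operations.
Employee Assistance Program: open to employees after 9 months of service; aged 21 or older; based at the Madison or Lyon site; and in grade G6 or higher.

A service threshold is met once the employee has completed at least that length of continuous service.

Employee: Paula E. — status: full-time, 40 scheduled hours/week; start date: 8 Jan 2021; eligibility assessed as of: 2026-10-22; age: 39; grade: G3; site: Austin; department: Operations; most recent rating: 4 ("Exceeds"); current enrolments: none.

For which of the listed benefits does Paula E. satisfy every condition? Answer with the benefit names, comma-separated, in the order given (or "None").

Service from 8 Jan 2021 to 2026-10-22: 2113 days.
Pension Scheme — status full-time ✓ (not excluded); service 2113 days ≥ 8 weeks (≈56 days) ✓; 40 hrs/wk ≥ 30 ✓; site Austin ✓ → eligible.
Wellness Stipend — service 2113 days ≥ 1 month (≈30 days) ✓; rating 4 ≥ 3 ✓; grade G3 < G4 ✗ → not eligible.
Home Office Allowance — status full-time ✓; service 2113 days ≥ 12 months (≈360 days) ✓; dept Operations ✗ → not eligible.
Long-Term Disability — service 2113 days ≥ 60 days ✓; grade G3 < G5 ✗ → not eligible.
Employer Retirement Match — service 2113 days ≥ 12 months (≈360 days) ✓; age 39 ≥ 18 ✓; dept Operations ✓ → eligible.
Employee Assistance Program — service 2113 days ≥ 9 months (≈270 days) ✓; age 39 ≥ 21 ✓; site Austin ✗ (not Madison or Lyon) → not eligible.

Pension Scheme, Employer Retirement Match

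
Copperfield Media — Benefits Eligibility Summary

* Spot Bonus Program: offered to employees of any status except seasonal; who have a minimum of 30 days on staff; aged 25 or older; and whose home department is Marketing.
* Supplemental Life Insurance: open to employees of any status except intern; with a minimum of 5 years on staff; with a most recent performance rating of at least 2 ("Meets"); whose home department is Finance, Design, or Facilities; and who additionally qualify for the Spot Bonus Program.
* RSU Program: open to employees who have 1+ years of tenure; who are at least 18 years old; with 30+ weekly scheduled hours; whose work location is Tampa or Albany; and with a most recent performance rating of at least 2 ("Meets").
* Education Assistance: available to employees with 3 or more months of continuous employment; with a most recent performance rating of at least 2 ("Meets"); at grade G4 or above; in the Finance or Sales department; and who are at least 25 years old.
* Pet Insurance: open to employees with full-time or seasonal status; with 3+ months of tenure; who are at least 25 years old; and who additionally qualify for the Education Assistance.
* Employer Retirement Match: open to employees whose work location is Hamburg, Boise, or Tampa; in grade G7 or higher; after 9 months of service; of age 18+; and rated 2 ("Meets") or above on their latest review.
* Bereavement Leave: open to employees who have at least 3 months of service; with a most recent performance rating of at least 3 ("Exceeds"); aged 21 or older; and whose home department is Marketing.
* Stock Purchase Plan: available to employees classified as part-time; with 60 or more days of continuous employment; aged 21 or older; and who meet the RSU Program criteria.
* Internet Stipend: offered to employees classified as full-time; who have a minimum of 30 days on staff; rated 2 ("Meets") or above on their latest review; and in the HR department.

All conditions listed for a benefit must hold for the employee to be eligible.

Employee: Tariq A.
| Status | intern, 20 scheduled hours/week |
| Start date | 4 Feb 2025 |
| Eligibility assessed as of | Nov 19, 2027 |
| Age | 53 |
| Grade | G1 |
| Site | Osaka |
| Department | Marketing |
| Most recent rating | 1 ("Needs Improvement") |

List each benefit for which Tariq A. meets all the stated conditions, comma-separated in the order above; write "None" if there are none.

Service from 4 Feb 2025 to Nov 19, 2027: 1018 days.
Spot Bonus Program — status intern ✓ (not excluded); service 1018 days ≥ 30 days ✓; age 53 ≥ 25 ✓; dept Marketing ✓ → eligible.
Supplemental Life Insurance — status intern ✗ (excluded) → not eligible.
RSU Program — service 1018 days ≥ 1 year (≈365 days) ✓; age 53 ≥ 18 ✓; 20 hrs/wk < 30 ✗ → not eligible.
Education Assistance — service 1018 days ≥ 3 months (≈90 days) ✓; rating 1 < 2 ✗ → not eligible.
Pet Insurance — status intern ✗ (requires full-time or seasonal) → not eligible.
Employer Retirement Match — site Osaka ✗ (not Hamburg, Boise, or Tampa) → not eligible.
Bereavement Leave — service 1018 days ≥ 3 months (≈90 days) ✓; rating 1 < 3 ✗ → not eligible.
Stock Purchase Plan — status intern ✗ (requires part-time) → not eligible.
Internet Stipend — status intern ✗ (requires full-time) → not eligible.

Spot Bonus Program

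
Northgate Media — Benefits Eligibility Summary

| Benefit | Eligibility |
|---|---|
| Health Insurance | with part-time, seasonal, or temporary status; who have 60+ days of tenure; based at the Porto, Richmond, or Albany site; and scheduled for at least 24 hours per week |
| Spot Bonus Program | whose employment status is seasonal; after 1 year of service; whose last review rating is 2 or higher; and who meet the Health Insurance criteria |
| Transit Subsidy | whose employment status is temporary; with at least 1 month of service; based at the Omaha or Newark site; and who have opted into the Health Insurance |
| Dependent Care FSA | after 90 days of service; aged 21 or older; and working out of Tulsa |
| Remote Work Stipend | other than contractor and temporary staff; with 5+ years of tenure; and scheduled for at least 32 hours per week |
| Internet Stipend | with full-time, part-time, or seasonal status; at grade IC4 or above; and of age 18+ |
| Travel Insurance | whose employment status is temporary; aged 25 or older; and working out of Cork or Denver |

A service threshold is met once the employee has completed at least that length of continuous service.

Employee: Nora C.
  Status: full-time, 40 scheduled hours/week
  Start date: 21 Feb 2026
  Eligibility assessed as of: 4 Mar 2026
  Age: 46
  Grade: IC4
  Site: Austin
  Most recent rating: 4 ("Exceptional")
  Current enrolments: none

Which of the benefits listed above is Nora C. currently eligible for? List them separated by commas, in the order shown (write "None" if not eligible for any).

Internet Stipend

Service from 21 Feb 2026 to 4 Mar 2026: 11 days.
Health Insurance — status full-time ✗ (requires part-time, seasonal, or temporary) → not eligible.
Spot Bonus Program — status full-time ✗ (requires seasonal) → not eligible.
Transit Subsidy — status full-time ✗ (requires temporary) → not eligible.
Dependent Care FSA — service 11 days < 90 days ✗ → not eligible.
Remote Work Stipend — status full-time ✓ (not excluded); service 11 days < 5 years (≈1825 days) ✗ → not eligible.
Internet Stipend — status full-time ✓; grade IC4 ≥ IC4 ✓; age 46 ≥ 18 ✓ → eligible.
Travel Insurance — status full-time ✗ (requires temporary) → not eligible.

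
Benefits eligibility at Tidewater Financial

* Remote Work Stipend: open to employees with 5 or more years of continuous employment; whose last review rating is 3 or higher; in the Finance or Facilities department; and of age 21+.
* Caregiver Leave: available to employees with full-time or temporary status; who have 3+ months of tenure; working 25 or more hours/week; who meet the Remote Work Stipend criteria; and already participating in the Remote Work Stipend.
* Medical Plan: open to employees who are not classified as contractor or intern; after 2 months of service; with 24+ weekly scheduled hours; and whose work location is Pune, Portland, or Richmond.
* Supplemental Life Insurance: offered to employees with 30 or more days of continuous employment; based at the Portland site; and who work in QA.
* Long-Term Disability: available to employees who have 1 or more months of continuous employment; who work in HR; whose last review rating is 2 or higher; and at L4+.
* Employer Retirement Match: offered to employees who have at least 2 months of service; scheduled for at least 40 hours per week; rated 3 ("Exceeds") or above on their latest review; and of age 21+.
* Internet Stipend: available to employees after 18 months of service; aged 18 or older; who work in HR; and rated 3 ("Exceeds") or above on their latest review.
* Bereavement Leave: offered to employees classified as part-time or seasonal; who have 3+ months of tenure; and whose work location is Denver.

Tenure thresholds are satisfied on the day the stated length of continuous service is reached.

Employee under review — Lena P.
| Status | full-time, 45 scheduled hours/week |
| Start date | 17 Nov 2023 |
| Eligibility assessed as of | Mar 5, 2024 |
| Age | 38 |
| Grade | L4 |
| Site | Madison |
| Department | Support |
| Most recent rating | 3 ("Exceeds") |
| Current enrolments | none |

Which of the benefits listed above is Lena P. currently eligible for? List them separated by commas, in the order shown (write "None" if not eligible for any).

Service from 17 Nov 2023 to Mar 5, 2024: 109 days.
Remote Work Stipend — service 109 days < 5 years (≈1825 days) ✗ → not eligible.
Caregiver Leave — status full-time ✓; service 109 days ≥ 3 months (≈90 days) ✓; 45 hrs/wk ≥ 25 ✓; not eligible for Remote Work Stipend ✗ → not eligible.
Medical Plan — status full-time ✓ (not excluded); service 109 days ≥ 2 months (≈60 days) ✓; 45 hrs/wk ≥ 24 ✓; site Madison ✗ (not Pune, Portland, or Richmond) → not eligible.
Supplemental Life Insurance — service 109 days ≥ 30 days ✓; site Madison ✗ (not Portland) → not eligible.
Long-Term Disability — service 109 days ≥ 1 month (≈30 days) ✓; dept Support ✗ → not eligible.
Employer Retirement Match — service 109 days ≥ 2 months (≈60 days) ✓; 45 hrs/wk ≥ 40 ✓; rating 3 ≥ 3 ✓; age 38 ≥ 21 ✓ → eligible.
Internet Stipend — service 109 days < 18 months (≈540 days) ✗ → not eligible.
Bereavement Leave — status full-time ✗ (requires part-time or seasonal) → not eligible.

Employer Retirement Match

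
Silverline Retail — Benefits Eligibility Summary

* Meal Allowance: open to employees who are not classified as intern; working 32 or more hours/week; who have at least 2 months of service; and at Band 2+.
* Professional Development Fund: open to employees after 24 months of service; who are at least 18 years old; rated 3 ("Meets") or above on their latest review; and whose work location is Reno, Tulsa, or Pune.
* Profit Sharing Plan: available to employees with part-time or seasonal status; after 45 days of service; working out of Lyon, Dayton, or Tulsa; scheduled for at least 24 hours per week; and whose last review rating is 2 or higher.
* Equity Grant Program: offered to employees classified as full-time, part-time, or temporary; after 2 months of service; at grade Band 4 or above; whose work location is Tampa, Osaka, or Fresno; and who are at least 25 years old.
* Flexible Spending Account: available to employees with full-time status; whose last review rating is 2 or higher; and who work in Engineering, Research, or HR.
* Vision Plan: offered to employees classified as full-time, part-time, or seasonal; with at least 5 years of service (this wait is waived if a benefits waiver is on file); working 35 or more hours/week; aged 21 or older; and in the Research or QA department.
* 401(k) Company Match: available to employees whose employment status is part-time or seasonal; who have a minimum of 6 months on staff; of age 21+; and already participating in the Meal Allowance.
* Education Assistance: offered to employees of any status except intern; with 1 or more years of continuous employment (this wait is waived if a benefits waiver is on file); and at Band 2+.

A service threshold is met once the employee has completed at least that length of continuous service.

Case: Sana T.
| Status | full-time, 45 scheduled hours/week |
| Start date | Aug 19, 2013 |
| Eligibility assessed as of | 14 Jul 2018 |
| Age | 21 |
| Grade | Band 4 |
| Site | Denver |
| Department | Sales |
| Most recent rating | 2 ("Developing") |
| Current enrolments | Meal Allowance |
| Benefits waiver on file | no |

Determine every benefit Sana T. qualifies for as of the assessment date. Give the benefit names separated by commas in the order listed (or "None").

Service from Aug 19, 2013 to 14 Jul 2018: 1790 days.
Meal Allowance — status full-time ✓ (not excluded); 45 hrs/wk ≥ 32 ✓; service 1790 days ≥ 2 months (≈60 days) ✓; grade Band 4 ≥ Band 2 ✓ → eligible.
Professional Development Fund — service 1790 days ≥ 24 months (≈720 days) ✓; age 21 ≥ 18 ✓; rating 2 < 3 ✗ → not eligible.
Profit Sharing Plan — status full-time ✗ (requires part-time or seasonal) → not eligible.
Equity Grant Program — status full-time ✓; service 1790 days ≥ 2 months (≈60 days) ✓; grade Band 4 ≥ Band 4 ✓; site Denver ✗ (not Tampa, Osaka, or Fresno) → not eligible.
Flexible Spending Account — status full-time ✓; rating 2 ≥ 2 ✓; dept Sales ✗ → not eligible.
Vision Plan — status full-time ✓; no waiver, service 1790 days < 5 years (≈1825 days) ✗ → not eligible.
401(k) Company Match — status full-time ✗ (requires part-time or seasonal) → not eligible.
Education Assistance — status full-time ✓ (not excluded); no waiver, service 1790 days ≥ 1 year (≈365 days) ✓; grade Band 4 ≥ Band 2 ✓ → eligible.

Meal Allowance, Education Assistance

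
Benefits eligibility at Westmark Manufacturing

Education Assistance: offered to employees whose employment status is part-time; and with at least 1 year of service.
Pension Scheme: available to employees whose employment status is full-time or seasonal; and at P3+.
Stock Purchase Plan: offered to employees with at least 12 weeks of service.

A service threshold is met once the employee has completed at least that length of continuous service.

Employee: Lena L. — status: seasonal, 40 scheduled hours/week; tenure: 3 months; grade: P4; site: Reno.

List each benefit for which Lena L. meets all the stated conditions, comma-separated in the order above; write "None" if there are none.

Pension Scheme, Stock Purchase Plan

Education Assistance — status seasonal ✗ (requires part-time) → not eligible.
Pension Scheme — status seasonal ✓; grade P4 ≥ P3 ✓ → eligible.
Stock Purchase Plan — service 3 months ≥ 12 weeks (≈84 days) ✓ → eligible.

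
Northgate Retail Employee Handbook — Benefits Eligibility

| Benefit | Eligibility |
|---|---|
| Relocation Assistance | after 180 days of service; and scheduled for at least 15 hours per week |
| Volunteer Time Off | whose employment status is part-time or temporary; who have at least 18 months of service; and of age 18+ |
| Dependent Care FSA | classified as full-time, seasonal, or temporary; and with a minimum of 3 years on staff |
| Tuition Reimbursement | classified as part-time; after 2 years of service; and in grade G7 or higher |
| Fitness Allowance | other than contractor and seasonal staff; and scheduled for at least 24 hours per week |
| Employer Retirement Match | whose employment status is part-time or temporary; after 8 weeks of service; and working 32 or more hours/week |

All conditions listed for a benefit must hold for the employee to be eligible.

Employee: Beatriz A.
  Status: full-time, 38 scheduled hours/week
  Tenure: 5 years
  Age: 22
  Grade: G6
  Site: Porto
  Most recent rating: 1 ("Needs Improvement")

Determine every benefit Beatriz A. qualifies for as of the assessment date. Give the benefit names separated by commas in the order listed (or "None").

Relocation Assistance, Dependent Care FSA, Fitness Allowance

Relocation Assistance — service 5 years ≥ 180 days ✓; 38 hrs/wk ≥ 15 ✓ → eligible.
Volunteer Time Off — status full-time ✗ (requires part-time or temporary) → not eligible.
Dependent Care FSA — status full-time ✓; service 5 years ≥ 3 years ✓ → eligible.
Tuition Reimbursement — status full-time ✗ (requires part-time) → not eligible.
Fitness Allowance — status full-time ✓ (not excluded); 38 hrs/wk ≥ 24 ✓ → eligible.
Employer Retirement Match — status full-time ✗ (requires part-time or temporary) → not eligible.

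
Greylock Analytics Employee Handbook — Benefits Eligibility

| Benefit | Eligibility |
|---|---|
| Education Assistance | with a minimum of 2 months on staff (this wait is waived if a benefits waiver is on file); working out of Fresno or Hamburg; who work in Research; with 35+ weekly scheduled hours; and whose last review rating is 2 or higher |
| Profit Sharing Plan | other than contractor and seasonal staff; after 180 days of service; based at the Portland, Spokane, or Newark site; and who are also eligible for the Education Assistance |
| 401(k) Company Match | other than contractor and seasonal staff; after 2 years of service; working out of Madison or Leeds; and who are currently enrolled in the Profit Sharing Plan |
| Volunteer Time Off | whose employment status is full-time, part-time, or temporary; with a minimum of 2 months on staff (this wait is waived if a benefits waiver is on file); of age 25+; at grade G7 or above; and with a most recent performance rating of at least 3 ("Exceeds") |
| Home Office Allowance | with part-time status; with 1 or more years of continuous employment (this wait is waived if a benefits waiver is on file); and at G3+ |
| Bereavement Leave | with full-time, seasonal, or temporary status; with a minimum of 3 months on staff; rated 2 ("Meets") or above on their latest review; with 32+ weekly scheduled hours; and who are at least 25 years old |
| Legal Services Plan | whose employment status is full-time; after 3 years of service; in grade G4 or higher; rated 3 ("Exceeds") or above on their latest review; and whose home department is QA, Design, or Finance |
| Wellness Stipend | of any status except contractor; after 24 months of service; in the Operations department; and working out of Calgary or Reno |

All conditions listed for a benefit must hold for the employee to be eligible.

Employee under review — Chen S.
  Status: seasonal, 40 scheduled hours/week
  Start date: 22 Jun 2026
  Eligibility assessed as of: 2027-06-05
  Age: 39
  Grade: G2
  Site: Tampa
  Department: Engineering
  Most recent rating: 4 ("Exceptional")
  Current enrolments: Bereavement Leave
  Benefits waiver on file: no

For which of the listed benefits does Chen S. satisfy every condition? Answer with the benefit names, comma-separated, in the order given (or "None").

Bereavement Leave

Service from 22 Jun 2026 to 2027-06-05: 348 days.
Education Assistance — no waiver, service 348 days ≥ 2 months (≈60 days) ✓; site Tampa ✗ (not Fresno or Hamburg) → not eligible.
Profit Sharing Plan — status seasonal ✗ (excluded) → not eligible.
401(k) Company Match — status seasonal ✗ (excluded) → not eligible.
Volunteer Time Off — status seasonal ✗ (requires full-time, part-time, or temporary) → not eligible.
Home Office Allowance — status seasonal ✗ (requires part-time) → not eligible.
Bereavement Leave — status seasonal ✓; service 348 days ≥ 3 months (≈90 days) ✓; rating 4 ≥ 2 ✓; 40 hrs/wk ≥ 32 ✓; age 39 ≥ 25 ✓ → eligible.
Legal Services Plan — status seasonal ✗ (requires full-time) → not eligible.
Wellness Stipend — status seasonal ✓ (not excluded); service 348 days < 24 months (≈720 days) ✗ → not eligible.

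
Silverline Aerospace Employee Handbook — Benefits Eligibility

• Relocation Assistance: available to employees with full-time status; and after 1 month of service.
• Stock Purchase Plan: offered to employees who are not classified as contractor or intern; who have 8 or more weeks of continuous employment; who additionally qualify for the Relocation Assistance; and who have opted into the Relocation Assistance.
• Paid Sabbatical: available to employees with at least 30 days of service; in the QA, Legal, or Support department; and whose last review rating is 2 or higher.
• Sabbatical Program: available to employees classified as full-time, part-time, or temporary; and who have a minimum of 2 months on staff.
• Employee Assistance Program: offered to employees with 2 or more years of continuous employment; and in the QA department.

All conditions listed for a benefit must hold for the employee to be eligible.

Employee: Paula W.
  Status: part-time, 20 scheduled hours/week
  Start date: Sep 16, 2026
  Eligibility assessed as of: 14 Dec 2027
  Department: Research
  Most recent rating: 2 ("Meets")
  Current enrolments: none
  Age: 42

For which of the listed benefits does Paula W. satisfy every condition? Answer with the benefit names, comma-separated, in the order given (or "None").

Sabbatical Program

Service from Sep 16, 2026 to 14 Dec 2027: 454 days.
Relocation Assistance — status part-time ✗ (requires full-time) → not eligible.
Stock Purchase Plan — status part-time ✓ (not excluded); service 454 days ≥ 8 weeks (≈56 days) ✓; not eligible for Relocation Assistance ✗ → not eligible.
Paid Sabbatical — service 454 days ≥ 30 days ✓; dept Research ✗ → not eligible.
Sabbatical Program — status part-time ✓; service 454 days ≥ 2 months (≈60 days) ✓ → eligible.
Employee Assistance Program — service 454 days < 2 years (≈730 days) ✗ → not eligible.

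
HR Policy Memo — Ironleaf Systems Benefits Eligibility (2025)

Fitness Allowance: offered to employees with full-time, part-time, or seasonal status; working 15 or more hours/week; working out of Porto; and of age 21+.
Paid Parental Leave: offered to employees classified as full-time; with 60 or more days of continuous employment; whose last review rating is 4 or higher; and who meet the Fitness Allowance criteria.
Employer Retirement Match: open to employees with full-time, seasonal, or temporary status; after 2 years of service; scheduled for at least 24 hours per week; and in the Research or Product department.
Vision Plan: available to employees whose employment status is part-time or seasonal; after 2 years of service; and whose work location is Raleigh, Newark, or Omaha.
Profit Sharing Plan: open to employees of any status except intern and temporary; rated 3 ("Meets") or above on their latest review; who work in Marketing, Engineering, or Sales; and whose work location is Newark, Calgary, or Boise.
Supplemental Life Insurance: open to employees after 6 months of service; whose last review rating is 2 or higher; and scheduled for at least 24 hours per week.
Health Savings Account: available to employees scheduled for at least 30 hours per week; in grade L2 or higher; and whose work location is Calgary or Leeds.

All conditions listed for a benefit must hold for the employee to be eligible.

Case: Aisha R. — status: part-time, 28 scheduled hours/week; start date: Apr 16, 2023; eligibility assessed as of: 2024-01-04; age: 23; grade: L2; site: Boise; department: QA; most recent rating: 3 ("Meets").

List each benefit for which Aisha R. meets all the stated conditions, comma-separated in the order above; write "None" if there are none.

Service from Apr 16, 2023 to 2024-01-04: 263 days.
Fitness Allowance — status part-time ✓; 28 hrs/wk ≥ 15 ✓; site Boise ✗ (not Porto) → not eligible.
Paid Parental Leave — status part-time ✗ (requires full-time) → not eligible.
Employer Retirement Match — status part-time ✗ (requires full-time, seasonal, or temporary) → not eligible.
Vision Plan — status part-time ✓; service 263 days < 2 years (≈730 days) ✗ → not eligible.
Profit Sharing Plan — status part-time ✓ (not excluded); rating 3 ≥ 3 ✓; dept QA ✗ → not eligible.
Supplemental Life Insurance — service 263 days ≥ 6 months (≈180 days) ✓; rating 3 ≥ 2 ✓; 28 hrs/wk ≥ 24 ✓ → eligible.
Health Savings Account — 28 hrs/wk < 30 ✗ → not eligible.

Supplemental Life Insurance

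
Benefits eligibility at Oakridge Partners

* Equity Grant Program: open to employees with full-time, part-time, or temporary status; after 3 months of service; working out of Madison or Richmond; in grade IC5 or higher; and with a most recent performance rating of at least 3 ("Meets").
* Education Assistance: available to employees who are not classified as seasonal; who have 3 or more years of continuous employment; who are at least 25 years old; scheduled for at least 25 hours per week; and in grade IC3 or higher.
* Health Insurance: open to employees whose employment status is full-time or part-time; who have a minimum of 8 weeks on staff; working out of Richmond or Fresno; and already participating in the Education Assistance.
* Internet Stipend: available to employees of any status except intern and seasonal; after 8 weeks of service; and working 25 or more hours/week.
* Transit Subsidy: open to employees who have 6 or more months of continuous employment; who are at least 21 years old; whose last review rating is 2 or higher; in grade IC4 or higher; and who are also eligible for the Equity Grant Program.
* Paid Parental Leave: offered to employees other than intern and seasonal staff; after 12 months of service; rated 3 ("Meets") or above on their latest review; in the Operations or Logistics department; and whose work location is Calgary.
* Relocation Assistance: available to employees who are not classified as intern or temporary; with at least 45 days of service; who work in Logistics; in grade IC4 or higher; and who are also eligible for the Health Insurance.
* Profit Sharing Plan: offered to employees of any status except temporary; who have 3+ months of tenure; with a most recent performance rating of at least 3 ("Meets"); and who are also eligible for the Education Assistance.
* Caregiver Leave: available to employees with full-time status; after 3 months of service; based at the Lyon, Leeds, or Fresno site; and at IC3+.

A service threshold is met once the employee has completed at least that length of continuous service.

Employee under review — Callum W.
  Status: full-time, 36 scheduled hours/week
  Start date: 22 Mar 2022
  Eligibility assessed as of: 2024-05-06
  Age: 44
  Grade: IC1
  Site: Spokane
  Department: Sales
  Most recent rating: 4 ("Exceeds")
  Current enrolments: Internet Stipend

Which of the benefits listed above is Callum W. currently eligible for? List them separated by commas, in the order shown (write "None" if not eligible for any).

Internet Stipend

Service from 22 Mar 2022 to 2024-05-06: 776 days.
Equity Grant Program — status full-time ✓; service 776 days ≥ 3 months (≈90 days) ✓; site Spokane ✗ (not Madison or Richmond) → not eligible.
Education Assistance — status full-time ✓ (not excluded); service 776 days < 3 years (≈1095 days) ✗ → not eligible.
Health Insurance — status full-time ✓; service 776 days ≥ 8 weeks (≈56 days) ✓; site Spokane ✗ (not Richmond or Fresno) → not eligible.
Internet Stipend — status full-time ✓ (not excluded); service 776 days ≥ 8 weeks (≈56 days) ✓; 36 hrs/wk ≥ 25 ✓ → eligible.
Transit Subsidy — service 776 days ≥ 6 months (≈180 days) ✓; age 44 ≥ 21 ✓; rating 4 ≥ 2 ✓; grade IC1 < IC4 ✗ → not eligible.
Paid Parental Leave — status full-time ✓ (not excluded); service 776 days ≥ 12 months (≈360 days) ✓; rating 4 ≥ 3 ✓; dept Sales ✗ → not eligible.
Relocation Assistance — status full-time ✓ (not excluded); service 776 days ≥ 45 days ✓; dept Sales ✗ → not eligible.
Profit Sharing Plan — status full-time ✓ (not excluded); service 776 days ≥ 3 months (≈90 days) ✓; rating 4 ≥ 3 ✓; not eligible for Education Assistance ✗ → not eligible.
Caregiver Leave — status full-time ✓; service 776 days ≥ 3 months (≈90 days) ✓; site Spokane ✗ (not Lyon, Leeds, or Fresno) → not eligible.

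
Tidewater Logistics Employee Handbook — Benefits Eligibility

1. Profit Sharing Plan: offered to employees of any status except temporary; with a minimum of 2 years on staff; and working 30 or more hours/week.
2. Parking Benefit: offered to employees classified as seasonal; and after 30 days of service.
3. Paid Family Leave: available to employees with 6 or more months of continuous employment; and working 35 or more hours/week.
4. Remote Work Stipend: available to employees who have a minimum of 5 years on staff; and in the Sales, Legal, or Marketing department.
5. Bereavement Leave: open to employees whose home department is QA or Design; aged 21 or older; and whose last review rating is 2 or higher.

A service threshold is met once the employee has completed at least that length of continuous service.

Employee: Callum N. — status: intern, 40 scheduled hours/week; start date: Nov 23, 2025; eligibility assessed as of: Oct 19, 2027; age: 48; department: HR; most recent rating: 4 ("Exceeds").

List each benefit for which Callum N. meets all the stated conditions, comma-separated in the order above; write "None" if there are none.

Service from Nov 23, 2025 to Oct 19, 2027: 695 days.
Profit Sharing Plan — status intern ✓ (not excluded); service 695 days < 2 years (≈730 days) ✗ → not eligible.
Parking Benefit — status intern ✗ (requires seasonal) → not eligible.
Paid Family Leave — service 695 days ≥ 6 months (≈180 days) ✓; 40 hrs/wk ≥ 35 ✓ → eligible.
Remote Work Stipend — service 695 days < 5 years (≈1825 days) ✗ → not eligible.
Bereavement Leave — dept HR ✗ → not eligible.

Paid Family Leave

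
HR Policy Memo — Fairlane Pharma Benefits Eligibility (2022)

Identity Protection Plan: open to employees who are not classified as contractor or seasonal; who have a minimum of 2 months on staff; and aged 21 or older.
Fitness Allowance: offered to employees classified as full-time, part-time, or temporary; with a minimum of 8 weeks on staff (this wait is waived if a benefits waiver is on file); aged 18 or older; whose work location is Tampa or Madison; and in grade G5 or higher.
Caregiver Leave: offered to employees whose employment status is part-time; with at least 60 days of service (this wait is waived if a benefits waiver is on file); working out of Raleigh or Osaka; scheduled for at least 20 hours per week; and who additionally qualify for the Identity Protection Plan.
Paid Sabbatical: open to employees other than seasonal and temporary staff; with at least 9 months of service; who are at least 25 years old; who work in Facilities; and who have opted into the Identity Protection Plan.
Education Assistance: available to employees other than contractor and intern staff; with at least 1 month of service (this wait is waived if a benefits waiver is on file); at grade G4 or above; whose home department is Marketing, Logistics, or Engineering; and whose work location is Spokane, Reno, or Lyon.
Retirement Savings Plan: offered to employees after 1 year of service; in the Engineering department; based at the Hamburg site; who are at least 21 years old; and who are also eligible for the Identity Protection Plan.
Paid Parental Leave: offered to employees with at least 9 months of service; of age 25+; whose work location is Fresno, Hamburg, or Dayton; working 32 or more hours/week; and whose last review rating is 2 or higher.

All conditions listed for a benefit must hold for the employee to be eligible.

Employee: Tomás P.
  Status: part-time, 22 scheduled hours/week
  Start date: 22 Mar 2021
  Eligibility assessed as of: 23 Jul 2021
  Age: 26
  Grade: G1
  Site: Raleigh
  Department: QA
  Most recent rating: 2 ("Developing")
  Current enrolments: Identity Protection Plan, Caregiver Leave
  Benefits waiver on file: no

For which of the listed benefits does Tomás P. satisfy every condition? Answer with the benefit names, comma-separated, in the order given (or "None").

Service from 22 Mar 2021 to 23 Jul 2021: 123 days.
Identity Protection Plan — status part-time ✓ (not excluded); service 123 days ≥ 2 months (≈60 days) ✓; age 26 ≥ 21 ✓ → eligible.
Fitness Allowance — status part-time ✓; no waiver, service 123 days ≥ 8 weeks (≈56 days) ✓; age 26 ≥ 18 ✓; site Raleigh ✗ (not Tampa or Madison) → not eligible.
Caregiver Leave — status part-time ✓; no waiver, service 123 days ≥ 60 days ✓; site Raleigh ✓; 22 hrs/wk ≥ 20 ✓; eligible for Identity Protection Plan ✓ → eligible.
Paid Sabbatical — status part-time ✓ (not excluded); service 123 days < 9 months (≈270 days) ✗ → not eligible.
Education Assistance — status part-time ✓ (not excluded); no waiver, service 123 days ≥ 1 month (≈30 days) ✓; grade G1 < G4 ✗ → not eligible.
Retirement Savings Plan — service 123 days < 1 year (≈365 days) ✗ → not eligible.
Paid Parental Leave — service 123 days < 9 months (≈270 days) ✗ → not eligible.

Identity Protection Plan, Caregiver Leave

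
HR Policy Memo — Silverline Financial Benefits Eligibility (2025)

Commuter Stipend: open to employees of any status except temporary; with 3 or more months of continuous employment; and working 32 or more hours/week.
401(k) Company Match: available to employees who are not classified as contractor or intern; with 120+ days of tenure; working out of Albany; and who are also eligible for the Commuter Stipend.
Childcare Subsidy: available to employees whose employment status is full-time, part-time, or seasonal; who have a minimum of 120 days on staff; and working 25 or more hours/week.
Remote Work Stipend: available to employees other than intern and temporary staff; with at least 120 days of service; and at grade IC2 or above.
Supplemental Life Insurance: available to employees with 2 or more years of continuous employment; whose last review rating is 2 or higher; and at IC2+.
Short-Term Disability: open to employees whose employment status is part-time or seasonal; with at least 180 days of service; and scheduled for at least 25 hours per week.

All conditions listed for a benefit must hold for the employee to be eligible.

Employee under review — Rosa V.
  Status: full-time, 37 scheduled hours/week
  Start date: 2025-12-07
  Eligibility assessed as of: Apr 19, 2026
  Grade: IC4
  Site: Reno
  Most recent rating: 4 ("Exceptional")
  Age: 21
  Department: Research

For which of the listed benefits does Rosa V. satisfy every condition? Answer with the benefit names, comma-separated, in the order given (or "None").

Commuter Stipend, Childcare Subsidy, Remote Work Stipend

Service from 2025-12-07 to Apr 19, 2026: 133 days.
Commuter Stipend — status full-time ✓ (not excluded); service 133 days ≥ 3 months (≈90 days) ✓; 37 hrs/wk ≥ 32 ✓ → eligible.
401(k) Company Match — status full-time ✓ (not excluded); service 133 days ≥ 120 days ✓; site Reno ✗ (not Albany) → not eligible.
Childcare Subsidy — status full-time ✓; service 133 days ≥ 120 days ✓; 37 hrs/wk ≥ 25 ✓ → eligible.
Remote Work Stipend — status full-time ✓ (not excluded); service 133 days ≥ 120 days ✓; grade IC4 ≥ IC2 ✓ → eligible.
Supplemental Life Insurance — service 133 days < 2 years (≈730 days) ✗ → not eligible.
Short-Term Disability — status full-time ✗ (requires part-time or seasonal) → not eligible.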